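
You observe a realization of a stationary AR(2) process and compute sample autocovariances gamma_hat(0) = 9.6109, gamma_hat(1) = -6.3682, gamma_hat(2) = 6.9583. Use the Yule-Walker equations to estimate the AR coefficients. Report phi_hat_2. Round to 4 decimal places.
\hat\phi_{2} = 0.5080

The Yule-Walker equations for an AR(p) process read, in matrix form,
  Gamma_p phi = r_p,   with   (Gamma_p)_{ij} = gamma(|i - j|),
                       (r_p)_i = gamma(i),   i,j = 1..p.
Substitute the sample gammas (Toeplitz matrix and right-hand side of size 2):
  Gamma_p = [[9.6109, -6.3682], [-6.3682, 9.6109]]
  r_p     = [-6.3682, 6.9583]
Written out:
  9.6109 phi_1 - 6.3682 phi_2 = -6.3682
  -6.3682 phi_1 + 9.6109 phi_2 = 6.9583
Solve by Cramer's rule:
  det = gamma(0)^2 - gamma(1)^2 = (9.6109)^2 - (-6.3682)^2 = 92.36939881 - 40.55397124 = 51.81542757
  phi_hat_1 = [gamma(1) gamma(0) - gamma(1) gamma(2)] / det = [(-6.3682)(9.6109) - (-6.3682)(6.9583)] / 51.81542757 = -16.89228732 / 51.81542757 = -0.326
  phi_hat_2 = [gamma(0) gamma(2) - gamma(1)^2] / det = [(9.6109)(6.9583) - (-6.3682)^2] / 51.81542757 = 26.32155423 / 51.81542757 = 0.508
So phi_hat = [-0.3260, 0.5080].
Therefore phi_hat_2 = 0.5080.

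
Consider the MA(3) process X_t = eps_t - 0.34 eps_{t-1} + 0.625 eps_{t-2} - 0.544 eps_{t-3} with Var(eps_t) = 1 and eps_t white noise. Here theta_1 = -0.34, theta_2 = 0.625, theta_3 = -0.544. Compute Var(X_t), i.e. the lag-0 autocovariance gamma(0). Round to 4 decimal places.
\gamma(0) = 1.8022

For an MA(q) process X_t = eps_t + sum_i theta_i eps_{t-i} with
Var(eps_t) = sigma^2, the variance is
  gamma(0) = sigma^2 * (1 + sum_i theta_i^2).
  sum_i theta_i^2 = (-0.34)^2 + (0.625)^2 + (-0.544)^2 = 0.1156 + 0.390625 + 0.295936 = 0.802161.
  gamma(0) = 1 * (1 + 0.802161) = 1 * 1.802161 = 1.802161, which rounds to 1.8022.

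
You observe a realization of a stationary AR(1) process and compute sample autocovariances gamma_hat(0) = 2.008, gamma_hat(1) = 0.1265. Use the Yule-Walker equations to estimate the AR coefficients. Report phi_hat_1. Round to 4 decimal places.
\hat\phi_{1} = 0.0630

The Yule-Walker equations for an AR(p) process read, in matrix form,
  Gamma_p phi = r_p,   with   (Gamma_p)_{ij} = gamma(|i - j|),
                       (r_p)_i = gamma(i),   i,j = 1..p.
Substitute the sample gammas (Toeplitz matrix and right-hand side of size 1):
  Gamma_p = [[2.008]]
  r_p     = [0.1265]
With p = 1 this is the single equation gamma(0) phi_1 = gamma(1):
  phi_hat_1 = gamma(1) / gamma(0) = 0.1265 / 2.008 = 0.0630.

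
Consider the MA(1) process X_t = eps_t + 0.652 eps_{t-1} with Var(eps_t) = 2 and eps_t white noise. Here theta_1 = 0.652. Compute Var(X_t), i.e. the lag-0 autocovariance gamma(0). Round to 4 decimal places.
\gamma(0) = 2.8502

For an MA(q) process X_t = eps_t + sum_i theta_i eps_{t-i} with
Var(eps_t) = sigma^2, the variance is
  gamma(0) = sigma^2 * (1 + sum_i theta_i^2).
  sum_i theta_i^2 = (0.652)^2 = 0.425104.
  gamma(0) = 2 * (1 + 0.425104) = 2 * 1.425104 = 2.850208, which rounds to 2.8502.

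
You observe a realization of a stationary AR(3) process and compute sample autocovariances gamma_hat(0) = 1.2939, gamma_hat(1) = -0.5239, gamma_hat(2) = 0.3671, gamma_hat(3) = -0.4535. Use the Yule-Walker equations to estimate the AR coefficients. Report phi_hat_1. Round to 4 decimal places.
\hat\phi_{1} = -0.3129

The Yule-Walker equations for an AR(p) process read, in matrix form,
  Gamma_p phi = r_p,   with   (Gamma_p)_{ij} = gamma(|i - j|),
                       (r_p)_i = gamma(i),   i,j = 1..p.
Substitute the sample gammas (Toeplitz matrix and right-hand side of size 3):
  Gamma_p = [[1.2939, -0.5239, 0.3671], [-0.5239, 1.2939, -0.5239], [0.3671, -0.5239, 1.2939]]
  r_p     = [-0.5239, 0.3671, -0.4535]
Written out (R1..R3):
  (R1) 1.2939 phi_1 - 0.5239 phi_2 + 0.3671 phi_3 = -0.5239
  (R2) -0.5239 phi_1 + 1.2939 phi_2 - 0.5239 phi_3 = 0.3671
  (R3) 0.3671 phi_1 - 0.5239 phi_2 + 1.2939 phi_3 = -0.4535
Gaussian elimination:
  R2 <- R2 - (-0.5239/1.2939) R1 = R2 - (-0.4049) R1:  1.081773 phi_2 - 0.375261 phi_3 = 0.154973
  R3 <- R3 - (0.3671/1.2939) R1 = R3 - (0.283716) R1:  -0.375261 phi_2 + 1.189748 phi_3 = -0.304861
  R3 <- R3 - (-0.375261/1.081773) R2 = R3 - (-0.346895) R2:  1.059572 phi_3 = -0.251102
Back-substitution:
  phi_hat_3 = -0.251102 / 1.059572 = -0.236984
  phi_hat_2 = (0.154973 - (-0.375261)(-0.236984)) / 1.081773 = 0.06105
  phi_hat_1 = (-0.5239 - (-0.5239)(0.06105) - (0.3671)(-0.236984)) / 1.2939 = -0.312945
So phi_hat = [-0.3129, 0.0610, -0.2370].
Therefore phi_hat_1 = -0.3129.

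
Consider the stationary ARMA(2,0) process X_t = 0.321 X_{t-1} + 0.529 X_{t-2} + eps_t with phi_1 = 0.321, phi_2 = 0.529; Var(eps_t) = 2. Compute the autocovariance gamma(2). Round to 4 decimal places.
\gamma(2) = 3.8779

Multiply the model equation by X_{t-k} and take expectations. With theta_0 = psi_0 = 1 and psi_j the MA(infinity) weights, this gives
  gamma(k) - sum_i phi_i gamma(k-i) = c_k,
  c_k = sigma^2 * sum_{j=k..q} theta_j psi_{j-k}   (c_k = 0 for k > q),
using gamma(-m) = gamma(m).
Pure AR (q = 0): c_0 = sigma^2 = 2, c_k = 0 for k >= 1.
Equations for k = 0, 1, 2 (AR order 2, c_2 = 0):
  (E0) gamma(0) = phi_1 gamma(1) + phi_2 gamma(2) + c_0
  (E1) gamma(1) = phi_1 gamma(0) + phi_2 gamma(1) + c_1
  (E2) gamma(2) = phi_1 gamma(1) + phi_2 gamma(0)
From (E1): gamma(1) = A gamma(0) + B with
  A = phi_1 / (1 - phi_2) = 0.321 / 0.471 = 0.681529,   B = c_1 / (1 - phi_2) = 0 / 0.471 = 0.
Insert (E2) into (E0): gamma(0) (1 - phi_2^2) = phi_1 (1 + phi_2) gamma(1) + c_0.
  phi_1 (1 + phi_2) = (0.321)(1.529) = 0.490809,   1 - phi_2^2 = 0.720159.
Replace gamma(1) by A gamma(0) + B and collect gamma(0):
  gamma(0) [0.720159 - (0.490809)(0.681529)] = c_0 = 2
  gamma(0) * 0.385659 = 2
  gamma(0) = 2 / 0.385659 = 5.185934.
  gamma(1) = A gamma(0) = (0.681529)(5.185934) = 3.534363.
  gamma(2) = phi_1 gamma(1) + phi_2 gamma(0) = (0.321)(3.534363) + (0.529)(5.185934) = 3.877889.
Therefore gamma(2) = 3.8779 (to 4 decimal places).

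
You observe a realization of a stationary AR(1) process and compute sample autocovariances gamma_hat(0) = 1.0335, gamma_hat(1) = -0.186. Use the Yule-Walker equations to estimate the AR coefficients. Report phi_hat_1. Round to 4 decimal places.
\hat\phi_{1} = -0.1800

The Yule-Walker equations for an AR(p) process read, in matrix form,
  Gamma_p phi = r_p,   with   (Gamma_p)_{ij} = gamma(|i - j|),
                       (r_p)_i = gamma(i),   i,j = 1..p.
Substitute the sample gammas (Toeplitz matrix and right-hand side of size 1):
  Gamma_p = [[1.0335]]
  r_p     = [-0.186]
With p = 1 this is the single equation gamma(0) phi_1 = gamma(1):
  phi_hat_1 = gamma(1) / gamma(0) = -0.186 / 1.0335 = -0.1800.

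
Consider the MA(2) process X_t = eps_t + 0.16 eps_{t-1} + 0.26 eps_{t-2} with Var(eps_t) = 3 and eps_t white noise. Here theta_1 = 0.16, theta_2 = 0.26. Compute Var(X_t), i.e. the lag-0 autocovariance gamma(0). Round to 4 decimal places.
\gamma(0) = 3.2796

For an MA(q) process X_t = eps_t + sum_i theta_i eps_{t-i} with
Var(eps_t) = sigma^2, the variance is
  gamma(0) = sigma^2 * (1 + sum_i theta_i^2).
  sum_i theta_i^2 = (0.16)^2 + (0.26)^2 = 0.0256 + 0.0676 = 0.0932.
  gamma(0) = 3 * (1 + 0.0932) = 3 * 1.0932 = 3.2796.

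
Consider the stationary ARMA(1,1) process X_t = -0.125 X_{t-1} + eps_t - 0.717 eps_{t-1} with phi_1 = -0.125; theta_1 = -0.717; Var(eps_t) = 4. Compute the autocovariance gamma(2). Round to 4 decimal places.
\gamma(2) = 0.4660

Multiply the model equation by X_{t-k} and take expectations. With theta_0 = psi_0 = 1 and psi_j the MA(infinity) weights, this gives
  gamma(k) - sum_i phi_i gamma(k-i) = c_k,
  c_k = sigma^2 * sum_{j=k..q} theta_j psi_{j-k}   (c_k = 0 for k > q),
using gamma(-m) = gamma(m).
psi-weights needed (psi_j = theta_j + sum_i phi_i psi_{j-i}):
  psi_1 = theta_1 + phi_1 = -0.717 + (-0.125) = -0.842
Right-hand sides:
  c_0 = sigma^2 (1 + theta_1 psi_1) = 4 * (1 + (-0.717)(-0.842)) = 4 * 1.603714 = 6.414856
  c_1 = sigma^2 theta_1 = 4 * (-0.717) = -2.868
  c_2 = 0
Equations for k = 0 and k = 1 (AR order 1):
  gamma(0) = phi_1 gamma(1) + c_0
  gamma(1) = phi_1 gamma(0) + c_1
Substituting the second into the first: gamma(0) (1 - phi_1^2) = c_0 + phi_1 c_1, so
  gamma(0) = (c_0 + phi_1 c_1) / (1 - phi_1^2) = (6.414856 + (-0.125)(-2.868)) / (1 - (-0.125)^2) = 6.773356 / 0.984375 = 6.88087.
  gamma(1) = phi_1 gamma(0) + c_1 = (-0.125)(6.88087) + (-2.868) = -3.728109.
For k = 2 (> q): gamma(2) = phi_1 gamma(1) = (-0.125)(-3.728109) = 0.466014.
Therefore gamma(2) = 0.4660 (to 4 decimal places).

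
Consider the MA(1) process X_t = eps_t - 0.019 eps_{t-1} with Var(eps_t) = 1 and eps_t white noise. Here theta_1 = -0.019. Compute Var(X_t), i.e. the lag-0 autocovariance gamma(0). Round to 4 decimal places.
\gamma(0) = 1.0004

For an MA(q) process X_t = eps_t + sum_i theta_i eps_{t-i} with
Var(eps_t) = sigma^2, the variance is
  gamma(0) = sigma^2 * (1 + sum_i theta_i^2).
  sum_i theta_i^2 = (-0.019)^2 = 0.000361.
  gamma(0) = 1 * (1 + 0.000361) = 1 * 1.000361 = 1.000361, which rounds to 1.0004.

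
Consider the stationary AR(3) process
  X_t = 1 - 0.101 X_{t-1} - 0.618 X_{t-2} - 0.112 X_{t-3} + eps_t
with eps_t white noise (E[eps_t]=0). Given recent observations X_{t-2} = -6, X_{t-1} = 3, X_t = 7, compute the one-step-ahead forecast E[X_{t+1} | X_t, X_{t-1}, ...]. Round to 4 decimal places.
E[X_{t+1} \mid \mathcal F_t] = -0.8890

For an AR(p) model X_t = c + sum_i phi_i X_{t-i} + eps_t, the
one-step-ahead conditional mean is
  E[X_{t+1} | X_t, ...] = c + sum_i phi_i X_{t+1-i}.
Substitute known values:
  E[X_{t+1} | ...] = 1 + (-0.101) * (7) + (-0.618) * (3) + (-0.112) * (-6)
                   = -0.8890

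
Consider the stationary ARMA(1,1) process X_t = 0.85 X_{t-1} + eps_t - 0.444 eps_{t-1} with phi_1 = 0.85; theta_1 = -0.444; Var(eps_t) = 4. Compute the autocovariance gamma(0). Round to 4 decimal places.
\gamma(0) = 6.3760

Multiply the model equation by X_{t-k} and take expectations. With theta_0 = psi_0 = 1 and psi_j the MA(infinity) weights, this gives
  gamma(k) - sum_i phi_i gamma(k-i) = c_k,
  c_k = sigma^2 * sum_{j=k..q} theta_j psi_{j-k}   (c_k = 0 for k > q),
using gamma(-m) = gamma(m).
psi-weights needed (psi_j = theta_j + sum_i phi_i psi_{j-i}):
  psi_1 = theta_1 + phi_1 = -0.444 + (0.85) = 0.406
Right-hand sides:
  c_0 = sigma^2 (1 + theta_1 psi_1) = 4 * (1 + (-0.444)(0.406)) = 4 * 0.819736 = 3.278944
  c_1 = sigma^2 theta_1 = 4 * (-0.444) = -1.776
  c_2 = 0
Equations for k = 0 and k = 1 (AR order 1):
  gamma(0) = phi_1 gamma(1) + c_0
  gamma(1) = phi_1 gamma(0) + c_1
Substituting the second into the first: gamma(0) (1 - phi_1^2) = c_0 + phi_1 c_1, so
  gamma(0) = (c_0 + phi_1 c_1) / (1 - phi_1^2) = (3.278944 + (0.85)(-1.776)) / (1 - (0.85)^2) = 1.769344 / 0.2775 = 6.376014.
Therefore gamma(0) = 6.3760 (to 4 decimal places).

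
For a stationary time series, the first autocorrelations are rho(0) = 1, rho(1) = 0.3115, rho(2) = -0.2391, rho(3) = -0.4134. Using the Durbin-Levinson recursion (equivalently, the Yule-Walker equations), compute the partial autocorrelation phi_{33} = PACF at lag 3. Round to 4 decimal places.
\phi_{33} = -0.2510

The PACF at lag k is phi_{kk}, the last component of the solution
to the Yule-Walker system G_k phi = r_k where
  (G_k)_{ij} = rho(|i - j|), (r_k)_i = rho(i), i,j = 1..k.
Equivalently, Durbin-Levinson gives phi_{kk} iteratively:
  phi_{11} = rho(1)
  phi_{kk} = [rho(k) - sum_{j=1..k-1} phi_{k-1,j} rho(k-j)]
            / [1 - sum_{j=1..k-1} phi_{k-1,j} rho(j)],
  phi_{k,j} = phi_{k-1,j} - phi_{kk} phi_{k-1,k-j},  j = 1..k-1.
Step k = 1:
  phi_11 = rho(1) = 0.3115.
Step k = 2:
  phi_22 = [rho(2) - phi_11 rho(1)] / [1 - phi_11 rho(1)] = [-0.2391 - (0.3115)(0.3115)] / [1 - (0.3115)(0.3115)]
         = -0.33613225 / 0.90296775 = -0.372253.
  Update: phi_21 = phi_11 - phi_22 phi_11 = 0.3115 - (-0.372253)(0.3115) = 0.427457.
Step k = 3:
  phi_33 = [rho(3) - phi_21 rho(2) - phi_22 rho(1)] / [1 - phi_21 rho(1) - phi_22 rho(2)]
    numerator   = -0.4134 - (0.427457)(-0.2391) - (-0.372253)(0.3115) = -0.19523835
    denominator = 1 - (0.427457)(0.3115) - (-0.372253)(-0.2391) = 0.77784159
  phi_33 = -0.19523835 / 0.77784159 = -0.251.
Therefore phi_{33} = -0.2510.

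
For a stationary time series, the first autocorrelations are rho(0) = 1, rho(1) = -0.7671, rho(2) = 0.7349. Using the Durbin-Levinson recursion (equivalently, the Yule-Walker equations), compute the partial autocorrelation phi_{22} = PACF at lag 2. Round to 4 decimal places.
\phi_{22} = 0.3559

The PACF at lag k is phi_{kk}, the last component of the solution
to the Yule-Walker system G_k phi = r_k where
  (G_k)_{ij} = rho(|i - j|), (r_k)_i = rho(i), i,j = 1..k.
Equivalently, Durbin-Levinson gives phi_{kk} iteratively:
  phi_{11} = rho(1)
  phi_{kk} = [rho(k) - sum_{j=1..k-1} phi_{k-1,j} rho(k-j)]
            / [1 - sum_{j=1..k-1} phi_{k-1,j} rho(j)],
  phi_{k,j} = phi_{k-1,j} - phi_{kk} phi_{k-1,k-j},  j = 1..k-1.
Step k = 1:
  phi_11 = rho(1) = -0.7671.
Step k = 2:
  phi_22 = [rho(2) - phi_11 rho(1)] / [1 - phi_11 rho(1)] = [0.7349 - (-0.7671)(-0.7671)] / [1 - (-0.7671)(-0.7671)]
         = 0.14645759 / 0.41155759 = 0.3559.
Therefore phi_{22} = 0.3559.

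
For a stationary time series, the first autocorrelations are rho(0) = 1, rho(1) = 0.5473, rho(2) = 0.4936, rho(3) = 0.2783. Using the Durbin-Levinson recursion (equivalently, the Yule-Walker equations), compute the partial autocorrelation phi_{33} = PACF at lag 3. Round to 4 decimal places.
\phi_{33} = -0.1061

The PACF at lag k is phi_{kk}, the last component of the solution
to the Yule-Walker system G_k phi = r_k where
  (G_k)_{ij} = rho(|i - j|), (r_k)_i = rho(i), i,j = 1..k.
Equivalently, Durbin-Levinson gives phi_{kk} iteratively:
  phi_{11} = rho(1)
  phi_{kk} = [rho(k) - sum_{j=1..k-1} phi_{k-1,j} rho(k-j)]
            / [1 - sum_{j=1..k-1} phi_{k-1,j} rho(j)],
  phi_{k,j} = phi_{k-1,j} - phi_{kk} phi_{k-1,k-j},  j = 1..k-1.
Step k = 1:
  phi_11 = rho(1) = 0.5473.
Step k = 2:
  phi_22 = [rho(2) - phi_11 rho(1)] / [1 - phi_11 rho(1)] = [0.4936 - (0.5473)(0.5473)] / [1 - (0.5473)(0.5473)]
         = 0.19406271 / 0.70046271 = 0.277049.
  Update: phi_21 = phi_11 - phi_22 phi_11 = 0.5473 - (0.277049)(0.5473) = 0.395671.
Step k = 3:
  phi_33 = [rho(3) - phi_21 rho(2) - phi_22 rho(1)] / [1 - phi_21 rho(1) - phi_22 rho(2)]
    numerator   = 0.2783 - (0.395671)(0.4936) - (0.277049)(0.5473) = -0.06863225
    denominator = 1 - (0.395671)(0.5473) - (0.277049)(0.4936) = 0.64669777
  phi_33 = -0.06863225 / 0.64669777 = -0.1061.
Therefore phi_{33} = -0.1061.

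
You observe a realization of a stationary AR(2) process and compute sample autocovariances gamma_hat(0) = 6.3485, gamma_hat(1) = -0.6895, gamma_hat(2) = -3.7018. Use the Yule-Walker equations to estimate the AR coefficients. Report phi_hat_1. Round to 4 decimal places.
\hat\phi_{1} = -0.1740

The Yule-Walker equations for an AR(p) process read, in matrix form,
  Gamma_p phi = r_p,   with   (Gamma_p)_{ij} = gamma(|i - j|),
                       (r_p)_i = gamma(i),   i,j = 1..p.
Substitute the sample gammas (Toeplitz matrix and right-hand side of size 2):
  Gamma_p = [[6.3485, -0.6895], [-0.6895, 6.3485]]
  r_p     = [-0.6895, -3.7018]
Written out:
  6.3485 phi_1 - 0.6895 phi_2 = -0.6895
  -0.6895 phi_1 + 6.3485 phi_2 = -3.7018
Solve by Cramer's rule:
  det = gamma(0)^2 - gamma(1)^2 = (6.3485)^2 - (-0.6895)^2 = 40.30345225 - 0.47541025 = 39.828042
  phi_hat_1 = [gamma(1) gamma(0) - gamma(1) gamma(2)] / det = [(-0.6895)(6.3485) - (-0.6895)(-3.7018)] / 39.828042 = -6.92968185 / 39.828042 = -0.174
  phi_hat_2 = [gamma(0) gamma(2) - gamma(1)^2] / det = [(6.3485)(-3.7018) - (-0.6895)^2] / 39.828042 = -23.97628755 / 39.828042 = -0.602
So phi_hat = [-0.1740, -0.6020].
Therefore phi_hat_1 = -0.1740.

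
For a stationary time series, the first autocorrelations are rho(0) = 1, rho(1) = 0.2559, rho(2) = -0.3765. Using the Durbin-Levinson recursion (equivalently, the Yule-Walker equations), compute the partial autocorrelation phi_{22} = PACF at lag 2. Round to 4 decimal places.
\phi_{22} = -0.4730

The PACF at lag k is phi_{kk}, the last component of the solution
to the Yule-Walker system G_k phi = r_k where
  (G_k)_{ij} = rho(|i - j|), (r_k)_i = rho(i), i,j = 1..k.
Equivalently, Durbin-Levinson gives phi_{kk} iteratively:
  phi_{11} = rho(1)
  phi_{kk} = [rho(k) - sum_{j=1..k-1} phi_{k-1,j} rho(k-j)]
            / [1 - sum_{j=1..k-1} phi_{k-1,j} rho(j)],
  phi_{k,j} = phi_{k-1,j} - phi_{kk} phi_{k-1,k-j},  j = 1..k-1.
Step k = 1:
  phi_11 = rho(1) = 0.2559.
Step k = 2:
  phi_22 = [rho(2) - phi_11 rho(1)] / [1 - phi_11 rho(1)] = [-0.3765 - (0.2559)(0.2559)] / [1 - (0.2559)(0.2559)]
         = -0.44198481 / 0.93451519 = -0.473.
Therefore phi_{22} = -0.4730.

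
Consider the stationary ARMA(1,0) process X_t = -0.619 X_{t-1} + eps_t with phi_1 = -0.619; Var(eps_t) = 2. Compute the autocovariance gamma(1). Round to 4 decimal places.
\gamma(1) = -2.0070

Multiply the model equation by X_{t-k} and take expectations. With theta_0 = psi_0 = 1 and psi_j the MA(infinity) weights, this gives
  gamma(k) - sum_i phi_i gamma(k-i) = c_k,
  c_k = sigma^2 * sum_{j=k..q} theta_j psi_{j-k}   (c_k = 0 for k > q),
using gamma(-m) = gamma(m).
Pure AR (q = 0): c_0 = sigma^2 = 2, c_k = 0 for k >= 1.
Equations for k = 0 and k = 1 (AR order 1):
  gamma(0) = phi_1 gamma(1) + c_0
  gamma(1) = phi_1 gamma(0) + c_1
Substituting the second into the first: gamma(0) (1 - phi_1^2) = c_0 + phi_1 c_1, so
  gamma(0) = c_0 / (1 - phi_1^2) = 2 / (1 - (-0.619)^2) = 2 / 0.616839 = 3.242337.
  gamma(1) = phi_1 gamma(0) = (-0.619)(3.242337) = -2.007007.
Therefore gamma(1) = -2.0070 (to 4 decimal places).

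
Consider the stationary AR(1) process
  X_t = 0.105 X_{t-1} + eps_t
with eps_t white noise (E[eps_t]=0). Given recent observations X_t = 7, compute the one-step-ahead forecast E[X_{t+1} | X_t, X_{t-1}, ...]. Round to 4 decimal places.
E[X_{t+1} \mid \mathcal F_t] = 0.7350

For an AR(p) model X_t = c + sum_i phi_i X_{t-i} + eps_t, the
one-step-ahead conditional mean is
  E[X_{t+1} | X_t, ...] = c + sum_i phi_i X_{t+1-i}.
Substitute known values:
  E[X_{t+1} | ...] = (0.105) * (7)
                   = 0.7350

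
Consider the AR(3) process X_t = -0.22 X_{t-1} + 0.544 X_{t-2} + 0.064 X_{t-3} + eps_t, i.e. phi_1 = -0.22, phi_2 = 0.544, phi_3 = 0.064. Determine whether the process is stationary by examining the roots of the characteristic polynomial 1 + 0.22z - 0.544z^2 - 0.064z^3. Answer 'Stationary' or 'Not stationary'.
\text{Stationary}

The AR(p) characteristic polynomial is P(z) = 1 + 0.22z - 0.544z^2 - 0.064z^3.
Stationarity requires all roots to lie outside the unit circle, i.e. |z| > 1 for every root.
Degree 3: look for a simple real root z0 first, then factor out (1 - z/z0) and solve the remaining quadratic.
Testing z0 = -1.25: P(-1.25) = 1 + (0.22)(-1.25) + (-0.544)(-1.25)^2 + (-0.064)(-1.25)^3
  = 1 + (-0.275) + (-0.85) + (0.125) = 0.  So z_0 = -1.25 is a root, |z_0| = 1.25.
Divide out the factor (1 + 0.8 z) = (1 - z/z0) (since 1/z0 = -0.8):
  P(z) = (1 + 0.8 z)(1 + (-0.58) z + (-0.08) z^2)
  [check: z-coef -0.58 - (-0.8) = 0.22; z^2-coef -0.08 - (-0.8)(-0.58) = -0.544; z^3-coef -(-0.8)(-0.08) = -0.064.]
Remaining roots from the quadratic factor 1 + (-0.58) z + (-0.08) z^2:
  Set 1 + (-0.58) z + (-0.08) z^2 = 0, i.e. a z^2 + b z + c = 0 with a = -0.08, b = -0.58, c = 1.
  Discriminant D = b^2 - 4ac = (-0.58)^2 - 4*(-0.08)*1 = 0.3364 - (-0.32) = 0.6564.
  D >= 0, so the roots are real: z = (-b +/- sqrt(D)) / (2a) = (0.58 +/- 0.810185) / (-0.16).
    z_1 = (0.58 + 0.810185) / (-0.16) = -8.6887,   |z_1| = 8.6887.
    z_2 = (0.58 - 0.810185) / (-0.16) = 1.4387,   |z_2| = 1.4387.
Moduli of all roots: 1.2500, 8.6887, 1.4387.
All moduli strictly greater than 1? Yes.
Verdict: Stationary.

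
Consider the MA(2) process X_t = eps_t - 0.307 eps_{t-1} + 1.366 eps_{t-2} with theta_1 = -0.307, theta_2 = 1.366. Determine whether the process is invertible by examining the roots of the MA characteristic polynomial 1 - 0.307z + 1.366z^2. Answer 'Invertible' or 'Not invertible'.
\text{Not invertible}

The MA(q) characteristic polynomial is P(z) = 1 - 0.307z + 1.366z^2.
Invertibility requires all roots to lie outside the unit circle, i.e. |z| > 1 for every root.
Set 1 + (-0.307) z + (1.366) z^2 = 0, i.e. a z^2 + b z + c = 0 with a = 1.366, b = -0.307, c = 1.
Discriminant D = b^2 - 4ac = (-0.307)^2 - 4*(1.366)*1 = 0.094249 - (5.464) = -5.369751.
D < 0, so the roots are the complex-conjugate pair z = (-b +/- i sqrt(-D)) / (2a) = 0.1124 +/- 0.8482i.
For a conjugate pair |z|^2 = z * conj(z) = (product of roots) = c/a = 1/(1.366) = 0.732064, so |z| = sqrt(0.732064) = 0.8556 for both roots.
Moduli of all roots: 0.8556, 0.8556.
All moduli strictly greater than 1? No.
Verdict: Not invertible.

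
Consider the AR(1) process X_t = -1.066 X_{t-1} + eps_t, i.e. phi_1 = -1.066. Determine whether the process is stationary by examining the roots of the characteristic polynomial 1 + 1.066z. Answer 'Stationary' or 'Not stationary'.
\text{Not stationary}

The AR(p) characteristic polynomial is P(z) = 1 + 1.066z.
Stationarity requires all roots to lie outside the unit circle, i.e. |z| > 1 for every root.
This is linear in z: 1 + (1.066) z = 0  =>  z = -1/(1.066) = -0.938086,  |z| = 0.938086.
Moduli of all roots: 0.9381.
All moduli strictly greater than 1? No.
Verdict: Not stationary.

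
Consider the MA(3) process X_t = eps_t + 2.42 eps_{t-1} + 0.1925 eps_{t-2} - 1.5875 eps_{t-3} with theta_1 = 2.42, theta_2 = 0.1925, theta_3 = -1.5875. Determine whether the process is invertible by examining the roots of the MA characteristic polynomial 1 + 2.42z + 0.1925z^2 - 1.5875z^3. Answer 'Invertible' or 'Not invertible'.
\text{Not invertible}

The MA(q) characteristic polynomial is P(z) = 1 + 2.42z + 0.1925z^2 - 1.5875z^3.
Invertibility requires all roots to lie outside the unit circle, i.e. |z| > 1 for every root.
Degree 3: look for a simple real root z0 first, then factor out (1 - z/z0) and solve the remaining quadratic.
Testing z0 = -0.8: P(-0.8) = 1 + (2.42)(-0.8) + (0.1925)(-0.8)^2 + (-1.5875)(-0.8)^3
  = 1 + (-1.936) + (0.1232) + (0.8128) = 0.  So z_0 = -0.8 is a root, |z_0| = 0.8.
Divide out the factor (1 + 1.25 z) = (1 - z/z0) (since 1/z0 = -1.25):
  P(z) = (1 + 1.25 z)(1 + (1.17) z + (-1.27) z^2)
  [check: z-coef 1.17 - (-1.25) = 2.42; z^2-coef -1.27 - (-1.25)(1.17) = 0.1925; z^3-coef -(-1.25)(-1.27) = -1.5875.]
Remaining roots from the quadratic factor 1 + (1.17) z + (-1.27) z^2:
  Set 1 + (1.17) z + (-1.27) z^2 = 0, i.e. a z^2 + b z + c = 0 with a = -1.27, b = 1.17, c = 1.
  Discriminant D = b^2 - 4ac = (1.17)^2 - 4*(-1.27)*1 = 1.3689 - (-5.08) = 6.4489.
  D >= 0, so the roots are real: z = (-b +/- sqrt(D)) / (2a) = (-1.17 +/- 2.539468) / (-2.54).
    z_1 = (-1.17 + 2.539468) / (-2.54) = -0.5392,   |z_1| = 0.5392.
    z_2 = (-1.17 - 2.539468) / (-2.54) = 1.4604,   |z_2| = 1.4604.
Moduli of all roots: 0.8000, 0.5392, 1.4604.
All moduli strictly greater than 1? No.
Verdict: Not invertible.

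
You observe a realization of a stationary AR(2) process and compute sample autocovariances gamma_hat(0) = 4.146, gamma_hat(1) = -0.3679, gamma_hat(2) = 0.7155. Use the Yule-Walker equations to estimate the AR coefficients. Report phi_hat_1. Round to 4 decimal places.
\hat\phi_{1} = -0.0740

The Yule-Walker equations for an AR(p) process read, in matrix form,
  Gamma_p phi = r_p,   with   (Gamma_p)_{ij} = gamma(|i - j|),
                       (r_p)_i = gamma(i),   i,j = 1..p.
Substitute the sample gammas (Toeplitz matrix and right-hand side of size 2):
  Gamma_p = [[4.146, -0.3679], [-0.3679, 4.146]]
  r_p     = [-0.3679, 0.7155]
Written out:
  4.146 phi_1 - 0.3679 phi_2 = -0.3679
  -0.3679 phi_1 + 4.146 phi_2 = 0.7155
Solve by Cramer's rule:
  det = gamma(0)^2 - gamma(1)^2 = (4.146)^2 - (-0.3679)^2 = 17.189316 - 0.13535041 = 17.05396559
  phi_hat_1 = [gamma(1) gamma(0) - gamma(1) gamma(2)] / det = [(-0.3679)(4.146) - (-0.3679)(0.7155)] / 17.05396559 = -1.26208095 / 17.05396559 = -0.074
  phi_hat_2 = [gamma(0) gamma(2) - gamma(1)^2] / det = [(4.146)(0.7155) - (-0.3679)^2] / 17.05396559 = 2.83111259 / 17.05396559 = 0.166
So phi_hat = [-0.0740, 0.1660].
Therefore phi_hat_1 = -0.0740.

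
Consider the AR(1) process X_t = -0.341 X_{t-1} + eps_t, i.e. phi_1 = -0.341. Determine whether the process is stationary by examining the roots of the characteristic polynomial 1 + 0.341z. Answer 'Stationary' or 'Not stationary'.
\text{Stationary}

The AR(p) characteristic polynomial is P(z) = 1 + 0.341z.
Stationarity requires all roots to lie outside the unit circle, i.e. |z| > 1 for every root.
This is linear in z: 1 + (0.341) z = 0  =>  z = -1/(0.341) = -2.932551,  |z| = 2.932551.
Moduli of all roots: 2.9326.
All moduli strictly greater than 1? Yes.
Verdict: Stationary.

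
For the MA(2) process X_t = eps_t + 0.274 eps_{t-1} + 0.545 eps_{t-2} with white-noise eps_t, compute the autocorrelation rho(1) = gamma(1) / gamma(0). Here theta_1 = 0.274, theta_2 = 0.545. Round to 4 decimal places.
\rho(1) = 0.3085

For an MA(q) process with theta_0 = 1, the autocovariance is
  gamma(k) = sigma^2 * sum_{i=0..q-k} theta_i * theta_{i+k},
and rho(k) = gamma(k) / gamma(0). Sigma^2 cancels.
  numerator   = (1)*(0.274) + (0.274)*(0.545) = 0.42333.
  denominator = (1)^2 + (0.274)^2 + (0.545)^2 = 1.372101.
  rho(1) = 0.42333 / 1.372101 = 0.3085.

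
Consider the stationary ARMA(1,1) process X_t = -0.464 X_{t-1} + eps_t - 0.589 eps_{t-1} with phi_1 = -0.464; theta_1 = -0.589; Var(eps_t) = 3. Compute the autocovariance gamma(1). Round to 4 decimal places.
\gamma(1) = -5.1259

Multiply the model equation by X_{t-k} and take expectations. With theta_0 = psi_0 = 1 and psi_j the MA(infinity) weights, this gives
  gamma(k) - sum_i phi_i gamma(k-i) = c_k,
  c_k = sigma^2 * sum_{j=k..q} theta_j psi_{j-k}   (c_k = 0 for k > q),
using gamma(-m) = gamma(m).
psi-weights needed (psi_j = theta_j + sum_i phi_i psi_{j-i}):
  psi_1 = theta_1 + phi_1 = -0.589 + (-0.464) = -1.053
Right-hand sides:
  c_0 = sigma^2 (1 + theta_1 psi_1) = 3 * (1 + (-0.589)(-1.053)) = 3 * 1.620217 = 4.860651
  c_1 = sigma^2 theta_1 = 3 * (-0.589) = -1.767
  c_2 = 0
Equations for k = 0 and k = 1 (AR order 1):
  gamma(0) = phi_1 gamma(1) + c_0
  gamma(1) = phi_1 gamma(0) + c_1
Substituting the second into the first: gamma(0) (1 - phi_1^2) = c_0 + phi_1 c_1, so
  gamma(0) = (c_0 + phi_1 c_1) / (1 - phi_1^2) = (4.860651 + (-0.464)(-1.767)) / (1 - (-0.464)^2) = 5.680539 / 0.784704 = 7.239085.
  gamma(1) = phi_1 gamma(0) + c_1 = (-0.464)(7.239085) + (-1.767) = -5.125935.
Therefore gamma(1) = -5.1259 (to 4 decimal places).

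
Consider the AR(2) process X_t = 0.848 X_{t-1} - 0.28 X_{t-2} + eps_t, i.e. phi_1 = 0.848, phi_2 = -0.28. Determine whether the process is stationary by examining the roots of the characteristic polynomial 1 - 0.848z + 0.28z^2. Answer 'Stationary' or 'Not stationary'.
\text{Stationary}

The AR(p) characteristic polynomial is P(z) = 1 - 0.848z + 0.28z^2.
Stationarity requires all roots to lie outside the unit circle, i.e. |z| > 1 for every root.
Set 1 + (-0.848) z + (0.28) z^2 = 0, i.e. a z^2 + b z + c = 0 with a = 0.28, b = -0.848, c = 1.
Discriminant D = b^2 - 4ac = (-0.848)^2 - 4*(0.28)*1 = 0.719104 - (1.12) = -0.400896.
D < 0, so the roots are the complex-conjugate pair z = (-b +/- i sqrt(-D)) / (2a) = 1.5143 +/- 1.1306i.
For a conjugate pair |z|^2 = z * conj(z) = (product of roots) = c/a = 1/(0.28) = 3.571429, so |z| = sqrt(3.571429) = 1.8898 for both roots.
Moduli of all roots: 1.8898, 1.8898.
All moduli strictly greater than 1? Yes.
Verdict: Stationary.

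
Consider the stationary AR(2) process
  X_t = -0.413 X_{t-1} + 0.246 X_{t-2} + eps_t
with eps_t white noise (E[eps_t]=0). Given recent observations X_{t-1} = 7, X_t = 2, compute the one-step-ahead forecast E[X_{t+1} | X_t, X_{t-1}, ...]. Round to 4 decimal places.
E[X_{t+1} \mid \mathcal F_t] = 0.8960

For an AR(p) model X_t = c + sum_i phi_i X_{t-i} + eps_t, the
one-step-ahead conditional mean is
  E[X_{t+1} | X_t, ...] = c + sum_i phi_i X_{t+1-i}.
Substitute known values:
  E[X_{t+1} | ...] = (-0.413) * (2) + (0.246) * (7)
                   = 0.8960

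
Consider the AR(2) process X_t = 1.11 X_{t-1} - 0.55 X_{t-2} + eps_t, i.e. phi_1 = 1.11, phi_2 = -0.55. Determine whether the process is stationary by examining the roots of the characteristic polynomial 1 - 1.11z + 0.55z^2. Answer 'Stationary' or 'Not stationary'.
\text{Stationary}

The AR(p) characteristic polynomial is P(z) = 1 - 1.11z + 0.55z^2.
Stationarity requires all roots to lie outside the unit circle, i.e. |z| > 1 for every root.
Set 1 + (-1.11) z + (0.55) z^2 = 0, i.e. a z^2 + b z + c = 0 with a = 0.55, b = -1.11, c = 1.
Discriminant D = b^2 - 4ac = (-1.11)^2 - 4*(0.55)*1 = 1.2321 - (2.2) = -0.9679.
D < 0, so the roots are the complex-conjugate pair z = (-b +/- i sqrt(-D)) / (2a) = 1.0091 +/- 0.8944i.
For a conjugate pair |z|^2 = z * conj(z) = (product of roots) = c/a = 1/(0.55) = 1.818182, so |z| = sqrt(1.818182) = 1.3484 for both roots.
Moduli of all roots: 1.3484, 1.3484.
All moduli strictly greater than 1? Yes.
Verdict: Stationary.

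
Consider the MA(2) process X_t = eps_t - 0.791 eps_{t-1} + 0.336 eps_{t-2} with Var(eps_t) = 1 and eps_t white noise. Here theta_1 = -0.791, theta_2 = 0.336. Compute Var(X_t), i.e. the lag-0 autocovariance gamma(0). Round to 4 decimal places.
\gamma(0) = 1.7386

For an MA(q) process X_t = eps_t + sum_i theta_i eps_{t-i} with
Var(eps_t) = sigma^2, the variance is
  gamma(0) = sigma^2 * (1 + sum_i theta_i^2).
  sum_i theta_i^2 = (-0.791)^2 + (0.336)^2 = 0.625681 + 0.112896 = 0.738577.
  gamma(0) = 1 * (1 + 0.738577) = 1 * 1.738577 = 1.738577, which rounds to 1.7386.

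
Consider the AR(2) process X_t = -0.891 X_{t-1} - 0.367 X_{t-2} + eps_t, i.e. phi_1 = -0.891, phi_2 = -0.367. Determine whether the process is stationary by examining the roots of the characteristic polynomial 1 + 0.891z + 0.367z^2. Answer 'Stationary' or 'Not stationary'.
\text{Stationary}

The AR(p) characteristic polynomial is P(z) = 1 + 0.891z + 0.367z^2.
Stationarity requires all roots to lie outside the unit circle, i.e. |z| > 1 for every root.
Set 1 + (0.891) z + (0.367) z^2 = 0, i.e. a z^2 + b z + c = 0 with a = 0.367, b = 0.891, c = 1.
Discriminant D = b^2 - 4ac = (0.891)^2 - 4*(0.367)*1 = 0.793881 - (1.468) = -0.674119.
D < 0, so the roots are the complex-conjugate pair z = (-b +/- i sqrt(-D)) / (2a) = -1.2139 +/- 1.1186i.
For a conjugate pair |z|^2 = z * conj(z) = (product of roots) = c/a = 1/(0.367) = 2.724796, so |z| = sqrt(2.724796) = 1.6507 for both roots.
Moduli of all roots: 1.6507, 1.6507.
All moduli strictly greater than 1? Yes.
Verdict: Stationary.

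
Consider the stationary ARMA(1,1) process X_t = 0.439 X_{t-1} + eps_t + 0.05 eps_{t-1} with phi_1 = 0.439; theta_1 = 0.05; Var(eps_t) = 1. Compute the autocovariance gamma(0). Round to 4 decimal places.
\gamma(0) = 1.2962

Multiply the model equation by X_{t-k} and take expectations. With theta_0 = psi_0 = 1 and psi_j the MA(infinity) weights, this gives
  gamma(k) - sum_i phi_i gamma(k-i) = c_k,
  c_k = sigma^2 * sum_{j=k..q} theta_j psi_{j-k}   (c_k = 0 for k > q),
using gamma(-m) = gamma(m).
psi-weights needed (psi_j = theta_j + sum_i phi_i psi_{j-i}):
  psi_1 = theta_1 + phi_1 = 0.05 + (0.439) = 0.489
Right-hand sides:
  c_0 = sigma^2 (1 + theta_1 psi_1) = 1 * (1 + (0.05)(0.489)) = 1 * 1.02445 = 1.02445
  c_1 = sigma^2 theta_1 = 1 * (0.05) = 0.05
  c_2 = 0
Equations for k = 0 and k = 1 (AR order 1):
  gamma(0) = phi_1 gamma(1) + c_0
  gamma(1) = phi_1 gamma(0) + c_1
Substituting the second into the first: gamma(0) (1 - phi_1^2) = c_0 + phi_1 c_1, so
  gamma(0) = (c_0 + phi_1 c_1) / (1 - phi_1^2) = (1.02445 + (0.439)(0.05)) / (1 - (0.439)^2) = 1.0464 / 0.807279 = 1.296206.
Therefore gamma(0) = 1.2962 (to 4 decimal places).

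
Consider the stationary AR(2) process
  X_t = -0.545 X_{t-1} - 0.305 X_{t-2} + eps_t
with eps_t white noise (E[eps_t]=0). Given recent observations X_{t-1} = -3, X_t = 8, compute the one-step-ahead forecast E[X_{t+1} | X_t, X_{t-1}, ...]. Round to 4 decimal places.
E[X_{t+1} \mid \mathcal F_t] = -3.4450

For an AR(p) model X_t = c + sum_i phi_i X_{t-i} + eps_t, the
one-step-ahead conditional mean is
  E[X_{t+1} | X_t, ...] = c + sum_i phi_i X_{t+1-i}.
Substitute known values:
  E[X_{t+1} | ...] = (-0.545) * (8) + (-0.305) * (-3)
                   = -3.4450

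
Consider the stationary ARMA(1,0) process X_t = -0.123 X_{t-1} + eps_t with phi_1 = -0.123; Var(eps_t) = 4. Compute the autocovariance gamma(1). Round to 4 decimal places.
\gamma(1) = -0.4996

Multiply the model equation by X_{t-k} and take expectations. With theta_0 = psi_0 = 1 and psi_j the MA(infinity) weights, this gives
  gamma(k) - sum_i phi_i gamma(k-i) = c_k,
  c_k = sigma^2 * sum_{j=k..q} theta_j psi_{j-k}   (c_k = 0 for k > q),
using gamma(-m) = gamma(m).
Pure AR (q = 0): c_0 = sigma^2 = 4, c_k = 0 for k >= 1.
Equations for k = 0 and k = 1 (AR order 1):
  gamma(0) = phi_1 gamma(1) + c_0
  gamma(1) = phi_1 gamma(0) + c_1
Substituting the second into the first: gamma(0) (1 - phi_1^2) = c_0 + phi_1 c_1, so
  gamma(0) = c_0 / (1 - phi_1^2) = 4 / (1 - (-0.123)^2) = 4 / 0.984871 = 4.061446.
  gamma(1) = phi_1 gamma(0) = (-0.123)(4.061446) = -0.499558.
Therefore gamma(1) = -0.4996 (to 4 decimal places).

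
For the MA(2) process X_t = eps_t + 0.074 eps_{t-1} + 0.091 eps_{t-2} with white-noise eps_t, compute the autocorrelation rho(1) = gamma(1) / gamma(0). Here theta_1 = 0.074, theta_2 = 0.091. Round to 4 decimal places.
\rho(1) = 0.0796

For an MA(q) process with theta_0 = 1, the autocovariance is
  gamma(k) = sigma^2 * sum_{i=0..q-k} theta_i * theta_{i+k},
and rho(k) = gamma(k) / gamma(0). Sigma^2 cancels.
  numerator   = (1)*(0.074) + (0.074)*(0.091) = 0.080734.
  denominator = (1)^2 + (0.074)^2 + (0.091)^2 = 1.013757.
  rho(1) = 0.080734 / 1.013757 = 0.0796.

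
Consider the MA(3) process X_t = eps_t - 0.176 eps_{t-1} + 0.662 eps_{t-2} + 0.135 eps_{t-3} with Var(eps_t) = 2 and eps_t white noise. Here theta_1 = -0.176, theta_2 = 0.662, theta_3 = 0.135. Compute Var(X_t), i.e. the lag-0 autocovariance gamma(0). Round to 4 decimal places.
\gamma(0) = 2.9749

For an MA(q) process X_t = eps_t + sum_i theta_i eps_{t-i} with
Var(eps_t) = sigma^2, the variance is
  gamma(0) = sigma^2 * (1 + sum_i theta_i^2).
  sum_i theta_i^2 = (-0.176)^2 + (0.662)^2 + (0.135)^2 = 0.030976 + 0.438244 + 0.018225 = 0.487445.
  gamma(0) = 2 * (1 + 0.487445) = 2 * 1.487445 = 2.97489, which rounds to 2.9749.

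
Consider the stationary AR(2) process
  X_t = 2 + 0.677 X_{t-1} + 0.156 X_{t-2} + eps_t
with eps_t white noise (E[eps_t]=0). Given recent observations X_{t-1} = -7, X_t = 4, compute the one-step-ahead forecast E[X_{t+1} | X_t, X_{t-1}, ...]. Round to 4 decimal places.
E[X_{t+1} \mid \mathcal F_t] = 3.6160

For an AR(p) model X_t = c + sum_i phi_i X_{t-i} + eps_t, the
one-step-ahead conditional mean is
  E[X_{t+1} | X_t, ...] = c + sum_i phi_i X_{t+1-i}.
Substitute known values:
  E[X_{t+1} | ...] = 2 + (0.677) * (4) + (0.156) * (-7)
                   = 3.6160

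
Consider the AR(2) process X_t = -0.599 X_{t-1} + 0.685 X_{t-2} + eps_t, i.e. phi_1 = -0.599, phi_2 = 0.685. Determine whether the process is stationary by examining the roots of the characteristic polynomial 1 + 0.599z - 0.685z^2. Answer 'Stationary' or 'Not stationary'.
\text{Not stationary}

The AR(p) characteristic polynomial is P(z) = 1 + 0.599z - 0.685z^2.
Stationarity requires all roots to lie outside the unit circle, i.e. |z| > 1 for every root.
Set 1 + (0.599) z + (-0.685) z^2 = 0, i.e. a z^2 + b z + c = 0 with a = -0.685, b = 0.599, c = 1.
Discriminant D = b^2 - 4ac = (0.599)^2 - 4*(-0.685)*1 = 0.358801 - (-2.74) = 3.098801.
D >= 0, so the roots are real: z = (-b +/- sqrt(D)) / (2a) = (-0.599 +/- 1.760341) / (-1.37).
  z_1 = (-0.599 + 1.760341) / (-1.37) = -0.8477,   |z_1| = 0.8477.
  z_2 = (-0.599 - 1.760341) / (-1.37) = 1.7221,   |z_2| = 1.7221.
Moduli of all roots: 0.8477, 1.7221.
All moduli strictly greater than 1? No.
Verdict: Not stationary.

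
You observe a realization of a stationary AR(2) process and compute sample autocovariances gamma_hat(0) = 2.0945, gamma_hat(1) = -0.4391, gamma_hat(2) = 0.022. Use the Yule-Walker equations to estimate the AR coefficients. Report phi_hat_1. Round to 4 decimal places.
\hat\phi_{1} = -0.2170

The Yule-Walker equations for an AR(p) process read, in matrix form,
  Gamma_p phi = r_p,   with   (Gamma_p)_{ij} = gamma(|i - j|),
                       (r_p)_i = gamma(i),   i,j = 1..p.
Substitute the sample gammas (Toeplitz matrix and right-hand side of size 2):
  Gamma_p = [[2.0945, -0.4391], [-0.4391, 2.0945]]
  r_p     = [-0.4391, 0.022]
Written out:
  2.0945 phi_1 - 0.4391 phi_2 = -0.4391
  -0.4391 phi_1 + 2.0945 phi_2 = 0.022
Solve by Cramer's rule:
  det = gamma(0)^2 - gamma(1)^2 = (2.0945)^2 - (-0.4391)^2 = 4.38693025 - 0.19280881 = 4.19412144
  phi_hat_1 = [gamma(1) gamma(0) - gamma(1) gamma(2)] / det = [(-0.4391)(2.0945) - (-0.4391)(0.022)] / 4.19412144 = -0.91003475 / 4.19412144 = -0.217
  phi_hat_2 = [gamma(0) gamma(2) - gamma(1)^2] / det = [(2.0945)(0.022) - (-0.4391)^2] / 4.19412144 = -0.14672981 / 4.19412144 = -0.035
So phi_hat = [-0.2170, -0.0350].
Therefore phi_hat_1 = -0.2170.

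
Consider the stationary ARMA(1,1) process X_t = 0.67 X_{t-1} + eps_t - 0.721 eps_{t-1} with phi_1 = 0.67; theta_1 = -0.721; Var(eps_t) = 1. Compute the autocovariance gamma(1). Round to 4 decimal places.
\gamma(1) = -0.0478

Multiply the model equation by X_{t-k} and take expectations. With theta_0 = psi_0 = 1 and psi_j the MA(infinity) weights, this gives
  gamma(k) - sum_i phi_i gamma(k-i) = c_k,
  c_k = sigma^2 * sum_{j=k..q} theta_j psi_{j-k}   (c_k = 0 for k > q),
using gamma(-m) = gamma(m).
psi-weights needed (psi_j = theta_j + sum_i phi_i psi_{j-i}):
  psi_1 = theta_1 + phi_1 = -0.721 + (0.67) = -0.051
Right-hand sides:
  c_0 = sigma^2 (1 + theta_1 psi_1) = 1 * (1 + (-0.721)(-0.051)) = 1 * 1.036771 = 1.036771
  c_1 = sigma^2 theta_1 = 1 * (-0.721) = -0.721
  c_2 = 0
Equations for k = 0 and k = 1 (AR order 1):
  gamma(0) = phi_1 gamma(1) + c_0
  gamma(1) = phi_1 gamma(0) + c_1
Substituting the second into the first: gamma(0) (1 - phi_1^2) = c_0 + phi_1 c_1, so
  gamma(0) = (c_0 + phi_1 c_1) / (1 - phi_1^2) = (1.036771 + (0.67)(-0.721)) / (1 - (0.67)^2) = 0.553701 / 0.5511 = 1.00472.
  gamma(1) = phi_1 gamma(0) + c_1 = (0.67)(1.00472) + (-0.721) = -0.047838.
Therefore gamma(1) = -0.0478 (to 4 decimal places).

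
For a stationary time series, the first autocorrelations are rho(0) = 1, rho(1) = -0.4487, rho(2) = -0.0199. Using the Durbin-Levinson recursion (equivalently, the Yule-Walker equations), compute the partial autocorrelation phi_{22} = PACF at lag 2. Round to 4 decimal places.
\phi_{22} = -0.2770

The PACF at lag k is phi_{kk}, the last component of the solution
to the Yule-Walker system G_k phi = r_k where
  (G_k)_{ij} = rho(|i - j|), (r_k)_i = rho(i), i,j = 1..k.
Equivalently, Durbin-Levinson gives phi_{kk} iteratively:
  phi_{11} = rho(1)
  phi_{kk} = [rho(k) - sum_{j=1..k-1} phi_{k-1,j} rho(k-j)]
            / [1 - sum_{j=1..k-1} phi_{k-1,j} rho(j)],
  phi_{k,j} = phi_{k-1,j} - phi_{kk} phi_{k-1,k-j},  j = 1..k-1.
Step k = 1:
  phi_11 = rho(1) = -0.4487.
Step k = 2:
  phi_22 = [rho(2) - phi_11 rho(1)] / [1 - phi_11 rho(1)] = [-0.0199 - (-0.4487)(-0.4487)] / [1 - (-0.4487)(-0.4487)]
         = -0.22123169 / 0.79866831 = -0.277.
Therefore phi_{22} = -0.2770.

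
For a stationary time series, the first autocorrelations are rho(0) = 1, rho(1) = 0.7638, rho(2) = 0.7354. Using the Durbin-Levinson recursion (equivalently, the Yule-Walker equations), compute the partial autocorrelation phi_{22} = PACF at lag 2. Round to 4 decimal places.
\phi_{22} = 0.3649

The PACF at lag k is phi_{kk}, the last component of the solution
to the Yule-Walker system G_k phi = r_k where
  (G_k)_{ij} = rho(|i - j|), (r_k)_i = rho(i), i,j = 1..k.
Equivalently, Durbin-Levinson gives phi_{kk} iteratively:
  phi_{11} = rho(1)
  phi_{kk} = [rho(k) - sum_{j=1..k-1} phi_{k-1,j} rho(k-j)]
            / [1 - sum_{j=1..k-1} phi_{k-1,j} rho(j)],
  phi_{k,j} = phi_{k-1,j} - phi_{kk} phi_{k-1,k-j},  j = 1..k-1.
Step k = 1:
  phi_11 = rho(1) = 0.7638.
Step k = 2:
  phi_22 = [rho(2) - phi_11 rho(1)] / [1 - phi_11 rho(1)] = [0.7354 - (0.7638)(0.7638)] / [1 - (0.7638)(0.7638)]
         = 0.15200956 / 0.41660956 = 0.3649.
Therefore phi_{22} = 0.3649.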